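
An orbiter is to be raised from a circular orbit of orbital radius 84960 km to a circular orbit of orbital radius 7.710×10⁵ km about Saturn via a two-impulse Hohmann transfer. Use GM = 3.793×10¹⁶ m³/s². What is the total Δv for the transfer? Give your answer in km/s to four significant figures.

Δv_total ≈ 11.12 km/s

r₁ = 84960 km = 8.496×10⁷ m.
r₂ = 7.710×10⁵ km = 7.710×10⁸ m.
Transfer ellipse a_t = (r₁ + r₂)/2 = 4.280×10⁸ m.
At r₁: circular v_c1 = √(μ/r₁) = 21130 m/s; transfer-perikrone v_p = √[μ(2/r₁ − 1/a_t)] = 28360 m/s.
Δv₁ = v_p − v_c1 = 7230 m/s.
At r₂: circular v_c2 = √(μ/r₂) = 7014 m/s; transfer-apokrone v_a = √[μ(2/r₂ − 1/a_t)] = 3125 m/s.
Δv₂ = v_c2 − v_a = 3889 m/s.
Total Δv = Δv₁ + Δv₂ = 11120 m/s = 11.12 km/s.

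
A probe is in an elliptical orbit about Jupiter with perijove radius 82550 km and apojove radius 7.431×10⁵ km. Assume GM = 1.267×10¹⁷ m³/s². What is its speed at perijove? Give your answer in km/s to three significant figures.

v ≈ 52.6 km/s

Semi-major axis a = (r_p + r_a)/2 = 4.1282×10⁵ km = 4.128×10⁸ m.
Vis-viva: v² = μ(2/r − 1/a) = 1.267×10¹⁷ × (2.423×10⁻⁸ − 2.422×10⁻⁹) = 2.763×10⁹ m²/s².
v = 52560 m/s = 52.56 km/s.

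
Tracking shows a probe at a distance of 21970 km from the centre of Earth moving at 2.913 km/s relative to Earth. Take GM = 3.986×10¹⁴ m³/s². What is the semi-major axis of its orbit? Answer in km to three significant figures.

a ≈ 14300 km

r = 2.197×10⁷ m.
Vis-viva rearranged: 1/a = 2/r − v²/μ = 9.103×10⁻⁸ − 2.129×10⁻⁸ = 6.974×10⁻⁸ m⁻¹.
a = 1.434×10⁷ m = 14338 km.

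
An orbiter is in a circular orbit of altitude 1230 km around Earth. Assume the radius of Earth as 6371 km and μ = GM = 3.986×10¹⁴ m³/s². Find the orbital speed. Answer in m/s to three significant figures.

r = 6371 + 1230 = 7601.0 km = 7.6010×10⁶ m.
For a circular orbit v = √(μ/r) = √(3.986×10¹⁴ / 7.601×10⁶) = √(5.244×10⁷) = 7242 m/s.

v ≈ 7240 m/s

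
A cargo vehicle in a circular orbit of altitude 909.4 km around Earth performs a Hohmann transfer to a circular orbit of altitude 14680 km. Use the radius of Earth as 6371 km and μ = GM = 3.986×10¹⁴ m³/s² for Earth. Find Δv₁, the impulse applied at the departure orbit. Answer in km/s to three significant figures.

Δv ≈ 1.62 km/s

r₁ = 6371 + 909.4 = 7280.4 km = 7.2804×10⁶ m.
r₂ = 6371 + 14680 = 21051 km = 2.1051×10⁷ m.
Transfer ellipse a_t = (r₁ + r₂)/2 = 1.417×10⁷ m.
At r₁: circular v_c1 = √(μ/r₁) = 7399 m/s; transfer-perigee v_p = √[μ(2/r₁ − 1/a_t)] = 9020 m/s.
Δv₁ = v_p − v_c1 = 1621 m/s.
= 1.621 km/s.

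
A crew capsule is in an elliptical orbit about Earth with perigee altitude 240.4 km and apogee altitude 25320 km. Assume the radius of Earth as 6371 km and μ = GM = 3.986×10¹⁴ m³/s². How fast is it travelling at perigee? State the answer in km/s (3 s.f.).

v ≈ 9.99 km/s

r_p = 6371 + 240.4 = 6611.4 km = 6.6114×10⁶ m.
r_a = 6371 + 25320 = 31691 km = 3.1691×10⁷ m.
Semi-major axis a = (r_p + r_a)/2 = 19151 km = 1.915×10⁷ m.
Vis-viva: v² = μ(2/r − 1/a) = 3.986×10¹⁴ × (3.025×10⁻⁷ − 5.222×10⁻⁸) = 9.977×10⁷ m²/s².
v = 9988 m/s = 9.988 km/s.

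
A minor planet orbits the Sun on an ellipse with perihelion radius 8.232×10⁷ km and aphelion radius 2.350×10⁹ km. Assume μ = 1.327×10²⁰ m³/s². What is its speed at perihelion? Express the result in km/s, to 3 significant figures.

v ≈ 55.8 km/s

Semi-major axis a = (r_p + r_a)/2 = 1.2162×10⁹ km = 1.216×10¹² m.
Vis-viva: v² = μ(2/r − 1/a) = 1.327×10²⁰ × (2.430×10⁻¹¹ − 8.223×10⁻¹³) = 3.115×10⁹ m²/s².
v = 55810 m/s = 55.81 km/s.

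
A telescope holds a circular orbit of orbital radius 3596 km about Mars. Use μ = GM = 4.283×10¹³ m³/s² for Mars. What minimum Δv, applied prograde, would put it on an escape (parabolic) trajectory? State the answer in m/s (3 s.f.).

r = 3596 km = 3.596×10⁶ m.
Circular speed v_c = √(μ/r) = 3451 m/s.
Escape speed v_esc = √(2μ/r) = √2 × v_c = 4881 m/s.
Δv = v_esc − v_c = 1430 m/s.

Δv ≈ 1430 m/s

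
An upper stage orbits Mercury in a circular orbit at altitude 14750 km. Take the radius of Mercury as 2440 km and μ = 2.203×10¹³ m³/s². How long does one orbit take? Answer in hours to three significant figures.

r = 2440 + 14750 = 17190 km = 1.7190×10⁷ m.
Kepler's third law: T = 2π√(r³/μ) = 2π√((1.719×10⁷)³ / 2.203×10¹³).
r³/μ = 2.306×10⁸ s², so T = 2π × 1.518×10⁴ = 9.541×10⁴ s.
Converting: 9.541×10⁴ s ÷ 3600 = 26.50 hours.

T ≈ 26.5 hours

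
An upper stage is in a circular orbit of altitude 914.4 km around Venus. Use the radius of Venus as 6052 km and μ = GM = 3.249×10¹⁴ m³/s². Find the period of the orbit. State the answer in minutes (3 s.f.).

r = 6052 + 914.4 = 6966.4 km = 6.9664×10⁶ m.
Kepler's third law: T = 2π√(r³/μ) = 2π√((6.966×10⁶)³ / 3.249×10¹⁴).
r³/μ = 1.041×10⁶ s², so T = 2π × 1.020×10³ = 6.409×10³ s.
Converting: 6.409×10³ s ÷ 60.00 = 106.8 minutes.

T ≈ 107 minutes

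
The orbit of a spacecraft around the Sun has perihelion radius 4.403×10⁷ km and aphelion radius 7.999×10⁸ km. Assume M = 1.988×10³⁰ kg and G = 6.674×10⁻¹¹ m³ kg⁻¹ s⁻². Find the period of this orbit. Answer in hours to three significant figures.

μ = GM = 6.674×10⁻¹¹ × 1.988×10³⁰ = 1.327×10²⁰ m³/s².
Semi-major axis a = (r_p + r_a)/2 = (4.4030×10⁷ + 7.9990×10⁸)/2 = 4.2196×10⁸ km = 4.220×10¹¹ m.
By Kepler's third law T = 2π√(a³/μ) = 2π × 2.380×10⁷ = 1.495×10⁸ s.
= 41530 hours.

T ≈ 41500 hours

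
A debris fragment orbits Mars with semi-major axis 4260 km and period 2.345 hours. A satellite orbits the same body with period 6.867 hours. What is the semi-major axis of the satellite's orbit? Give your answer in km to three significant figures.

a₂ ≈ 8720 km

Kepler's third law: a³ ∝ T², so a₂ = a₁ (T₂/T₁)^(2/3).
T₂/T₁ = 2.928, (T₂/T₁)^(2/3) = 2.047.
a₂ = 4260 × 2.047 = 8720 km.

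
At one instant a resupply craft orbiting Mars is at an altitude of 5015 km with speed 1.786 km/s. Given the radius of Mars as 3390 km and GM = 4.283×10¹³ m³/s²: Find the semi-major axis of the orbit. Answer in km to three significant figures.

r = 3390 + 5015 = 8405.0 km = 8.405×10⁶ m.
Vis-viva rearranged: 1/a = 2/r − v²/μ = 2.380×10⁻⁷ − 7.448×10⁻⁸ = 1.635×10⁻⁷ m⁻¹.
a = 6.117×10⁶ m = 6117.0 km.

a ≈ 6120 km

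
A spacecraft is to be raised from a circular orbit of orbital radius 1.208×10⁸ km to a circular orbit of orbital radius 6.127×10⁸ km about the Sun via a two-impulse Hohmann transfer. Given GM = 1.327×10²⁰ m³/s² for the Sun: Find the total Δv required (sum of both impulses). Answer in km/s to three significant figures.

Δv_total ≈ 16.0 km/s

r₁ = 1.208×10⁸ km = 1.208×10¹¹ m.
r₂ = 6.127×10⁸ km = 6.127×10¹¹ m.
Transfer ellipse a_t = (r₁ + r₂)/2 = 3.668×10¹¹ m.
At r₁: circular v_c1 = √(μ/r₁) = 33140 m/s; transfer-perihelion v_p = √[μ(2/r₁ − 1/a_t)] = 42840 m/s.
Δv₁ = v_p − v_c1 = 9695 m/s.
At r₂: circular v_c2 = √(μ/r₂) = 14720 m/s; transfer-aphelion v_a = √[μ(2/r₂ − 1/a_t)] = 8446 m/s.
Δv₂ = v_c2 − v_a = 6271 m/s.
Total Δv = Δv₁ + Δv₂ = 15970 m/s = 15.97 km/s.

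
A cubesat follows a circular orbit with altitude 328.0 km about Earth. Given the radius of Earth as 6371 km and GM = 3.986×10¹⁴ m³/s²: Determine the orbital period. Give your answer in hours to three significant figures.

r = 6371 + 328.0 = 6699.0 km = 6.6990×10⁶ m.
Kepler's third law: T = 2π√(r³/μ) = 2π√((6.699×10⁶)³ / 3.986×10¹⁴).
r³/μ = 7.542×10⁵ s², so T = 2π × 8.685×10² = 5.457×10³ s.
Converting: 5.457×10³ s ÷ 3600 = 1.516 hours.

T ≈ 1.52 hours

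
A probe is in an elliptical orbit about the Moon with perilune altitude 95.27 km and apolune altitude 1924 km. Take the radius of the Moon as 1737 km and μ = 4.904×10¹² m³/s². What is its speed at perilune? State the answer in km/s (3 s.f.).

r_p = 1737 + 95.27 = 1832.3 km = 1.8323×10⁶ m.
r_a = 1737 + 1924 = 3661.0 km = 3.6610×10⁶ m.
Semi-major axis a = (r_p + r_a)/2 = 2746.6 km = 2.747×10⁶ m.
Vis-viva: v² = μ(2/r − 1/a) = 4.904×10¹² × (1.092×10⁻⁶ − 3.641×10⁻⁷) = 3.567×10⁶ m²/s².
v = 1889 m/s = 1.889 km/s.

v ≈ 1.89 km/s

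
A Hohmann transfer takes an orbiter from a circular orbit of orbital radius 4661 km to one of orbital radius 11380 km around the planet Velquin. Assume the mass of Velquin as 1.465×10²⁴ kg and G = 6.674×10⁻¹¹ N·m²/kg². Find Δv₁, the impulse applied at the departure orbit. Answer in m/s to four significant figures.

μ = GM = 6.674×10⁻¹¹ × 1.465×10²⁴ = 9.777×10¹³ m³/s².
r₁ = 4661 km = 4.661×10⁶ m.
r₂ = 11380 km = 1.138×10⁷ m.
Transfer ellipse a_t = (r₁ + r₂)/2 = 8.020×10⁶ m.
At r₁: circular v_c1 = √(μ/r₁) = 4580 m/s; transfer-periapsis v_p = √[μ(2/r₁ − 1/a_t)] = 5456 m/s.
Δv₁ = v_p − v_c1 = 875.5 m/s.

Δv ≈ 875.5 m/s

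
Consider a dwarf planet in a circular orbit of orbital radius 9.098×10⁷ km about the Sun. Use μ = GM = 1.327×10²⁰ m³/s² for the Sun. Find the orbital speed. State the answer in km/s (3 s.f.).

r = 9.098×10⁷ km = 9.098×10¹⁰ m.
For a circular orbit v = √(μ/r) = √(1.327×10²⁰ / 9.098×10¹⁰) = √(1.459×10⁹) = 38190 m/s.
That is 38.19 km/s.

v ≈ 38.2 km/s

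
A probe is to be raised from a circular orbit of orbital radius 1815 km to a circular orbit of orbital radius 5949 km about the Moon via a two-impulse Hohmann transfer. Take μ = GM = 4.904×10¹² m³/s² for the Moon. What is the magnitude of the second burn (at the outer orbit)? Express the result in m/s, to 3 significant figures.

r₁ = 1815 km = 1.815×10⁶ m.
r₂ = 5949 km = 5.949×10⁶ m.
Transfer ellipse a_t = (r₁ + r₂)/2 = 3.882×10⁶ m.
At r₁: circular v_c1 = √(μ/r₁) = 1644 m/s; transfer-perilune v_p = √[μ(2/r₁ − 1/a_t)] = 2035 m/s.
At r₂: circular v_c2 = √(μ/r₂) = 907.9 m/s; transfer-apolune v_a = √[μ(2/r₂ − 1/a_t)] = 620.8 m/s.
Δv₂ = v_c2 − v_a = 287.1 m/s.

Δv ≈ 287 m/s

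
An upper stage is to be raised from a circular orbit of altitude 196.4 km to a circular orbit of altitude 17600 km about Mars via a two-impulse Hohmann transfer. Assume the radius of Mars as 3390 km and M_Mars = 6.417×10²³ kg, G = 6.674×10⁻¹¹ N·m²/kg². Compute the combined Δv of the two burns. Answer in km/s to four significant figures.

μ = GM = 6.674×10⁻¹¹ × 6.417×10²³ = 4.283×10¹³ m³/s².
r₁ = 3390 + 196.4 = 3586.4 km = 3.5864×10⁶ m.
r₂ = 3390 + 17600 = 20990 km = 2.0990×10⁷ m.
Transfer ellipse a_t = (r₁ + r₂)/2 = 1.229×10⁷ m.
At r₁: circular v_c1 = √(μ/r₁) = 3456 m/s; transfer-periapsis v_p = √[μ(2/r₁ − 1/a_t)] = 4516 m/s.
Δv₁ = v_p − v_c1 = 1061 m/s.
At r₂: circular v_c2 = √(μ/r₂) = 1428 m/s; transfer-apoapsis v_a = √[μ(2/r₂ − 1/a_t)] = 771.7 m/s.
Δv₂ = v_c2 − v_a = 656.7 m/s.
Total Δv = Δv₁ + Δv₂ = 1717 m/s = 1.717 km/s.

Δv_total ≈ 1.717 km/s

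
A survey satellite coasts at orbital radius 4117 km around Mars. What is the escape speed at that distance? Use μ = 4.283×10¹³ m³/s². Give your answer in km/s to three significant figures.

v_esc ≈ 4.56 km/s

r = 4117 km = 4.117×10⁶ m.
Escape speed v_esc = √(2μ/r) = √(2 × 4.283×10¹³ / 4.117×10⁶) = √(2.081×10⁷) = 4561 m/s.
= 4.561 km/s.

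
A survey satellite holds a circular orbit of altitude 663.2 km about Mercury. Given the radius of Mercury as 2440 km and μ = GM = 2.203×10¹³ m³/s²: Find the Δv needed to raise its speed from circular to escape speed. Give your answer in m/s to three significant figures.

Δv ≈ 1100 m/s

r = 2440 + 663.2 = 3103.2 km = 3.1032×10⁶ m.
Circular speed v_c = √(μ/r) = 2664 m/s.
Escape speed v_esc = √(2μ/r) = √2 × v_c = 3768 m/s.
Δv = v_esc − v_c = 1104 m/s.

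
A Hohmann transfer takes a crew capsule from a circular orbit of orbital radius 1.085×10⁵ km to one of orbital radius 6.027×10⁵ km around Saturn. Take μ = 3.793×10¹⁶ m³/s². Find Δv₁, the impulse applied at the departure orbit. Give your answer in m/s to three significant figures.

r₁ = 1.085×10⁵ km = 1.085×10⁸ m.
r₂ = 6.027×10⁵ km = 6.027×10⁸ m.
Transfer ellipse a_t = (r₁ + r₂)/2 = 3.556×10⁸ m.
At r₁: circular v_c1 = √(μ/r₁) = 18700 m/s; transfer-perikrone v_p = √[μ(2/r₁ − 1/a_t)] = 24340 m/s.
Δv₁ = v_p − v_c1 = 5644 m/s.

Δv ≈ 5640 m/s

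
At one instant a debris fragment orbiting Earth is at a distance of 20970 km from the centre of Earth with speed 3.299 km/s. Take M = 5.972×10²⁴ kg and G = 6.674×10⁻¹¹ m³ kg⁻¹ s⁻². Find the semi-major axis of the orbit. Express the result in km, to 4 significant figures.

μ = GM = 6.674×10⁻¹¹ × 5.972×10²⁴ = 3.986×10¹⁴ m³/s².
r = 2.097×10⁷ m.
Vis-viva rearranged: 1/a = 2/r − v²/μ = 9.537×10⁻⁸ − 2.731×10⁻⁸ = 6.807×10⁻⁸ m⁻¹.
a = 1.469×10⁷ m = 14691 km.

a ≈ 14690 km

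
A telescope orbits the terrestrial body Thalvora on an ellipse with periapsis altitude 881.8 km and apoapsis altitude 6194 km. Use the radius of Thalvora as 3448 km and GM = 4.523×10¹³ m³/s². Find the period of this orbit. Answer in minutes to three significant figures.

r_p = 3448 + 881.8 = 4329.8 km = 4.3298×10⁶ m.
r_a = 3448 + 6194 = 9642.0 km = 9.6420×10⁶ m.
Semi-major axis a = (r_p + r_a)/2 = (4329.8 + 9642.0)/2 = 6985.9 km = 6.986×10⁶ m.
By Kepler's third law T = 2π√(a³/μ) = 2π × 2.745×10³ = 1.725×10⁴ s.
= 287.5 minutes.

T ≈ 288 minutes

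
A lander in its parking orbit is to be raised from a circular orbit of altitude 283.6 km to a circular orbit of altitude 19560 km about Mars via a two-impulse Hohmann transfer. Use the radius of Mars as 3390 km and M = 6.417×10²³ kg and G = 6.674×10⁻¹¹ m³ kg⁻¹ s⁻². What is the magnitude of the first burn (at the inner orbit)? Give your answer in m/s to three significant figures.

μ = GM = 6.674×10⁻¹¹ × 6.417×10²³ = 4.283×10¹³ m³/s².
r₁ = 3390 + 283.6 = 3673.6 km = 3.6736×10⁶ m.
r₂ = 3390 + 19560 = 22950 km = 2.2950×10⁷ m.
Transfer ellipse a_t = (r₁ + r₂)/2 = 1.331×10⁷ m.
At r₁: circular v_c1 = √(μ/r₁) = 3414 m/s; transfer-periapsis v_p = √[μ(2/r₁ − 1/a_t)] = 4483 m/s.
Δv₁ = v_p − v_c1 = 1069 m/s.

Δv ≈ 1070 m/s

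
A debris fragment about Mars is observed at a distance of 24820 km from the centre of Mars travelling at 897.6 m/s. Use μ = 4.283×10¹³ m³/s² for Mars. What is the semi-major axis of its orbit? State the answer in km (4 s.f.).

r = 2.482×10⁷ m.
Specific orbital energy ε = v²/2 − μ/r = (897.6)²/2 − 4.283×10¹³/2.482×10⁷ = -1.323×10⁶ J/kg.
Since ε = −μ/(2a), a = −μ/(2ε) = 1.619×10⁷ m = 16189 km.

a ≈ 16190 km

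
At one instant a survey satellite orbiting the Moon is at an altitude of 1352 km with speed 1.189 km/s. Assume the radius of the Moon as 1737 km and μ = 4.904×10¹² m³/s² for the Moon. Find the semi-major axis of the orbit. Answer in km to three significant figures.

a ≈ 2780 km

r = 1737 + 1352 = 3089.0 km = 3.089×10⁶ m.
Specific orbital energy ε = v²/2 − μ/r = (1189)²/2 − 4.904×10¹²/3.089×10⁶ = -8.807×10⁵ J/kg.
Since ε = −μ/(2a), a = −μ/(2ε) = 2.784×10⁶ m = 2784.1 km.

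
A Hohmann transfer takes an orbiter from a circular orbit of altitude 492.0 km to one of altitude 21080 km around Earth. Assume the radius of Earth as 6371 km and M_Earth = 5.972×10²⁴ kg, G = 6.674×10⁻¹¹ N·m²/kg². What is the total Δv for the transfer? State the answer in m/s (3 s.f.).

μ = GM = 6.674×10⁻¹¹ × 5.972×10²⁴ = 3.986×10¹⁴ m³/s².
r₁ = 6371 + 492.0 = 6863.0 km = 6.8630×10⁶ m.
r₂ = 6371 + 21080 = 27451 km = 2.7451×10⁷ m.
Transfer ellipse a_t = (r₁ + r₂)/2 = 1.716×10⁷ m.
At r₁: circular v_c1 = √(μ/r₁) = 7621 m/s; transfer-perigee v_p = √[μ(2/r₁ − 1/a_t)] = 9639 m/s.
Δv₁ = v_p − v_c1 = 2019 m/s.
At r₂: circular v_c2 = √(μ/r₂) = 3810 m/s; transfer-apogee v_a = √[μ(2/r₂ − 1/a_t)] = 2410 m/s.
Δv₂ = v_c2 − v_a = 1400 m/s.
Total Δv = Δv₁ + Δv₂ = 3419 m/s.

Δv_total ≈ 3420 m/s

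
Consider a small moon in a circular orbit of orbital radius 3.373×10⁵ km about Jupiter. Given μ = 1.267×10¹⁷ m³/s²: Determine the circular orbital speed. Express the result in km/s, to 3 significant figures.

v ≈ 19.4 km/s

r = 3.373×10⁵ km = 3.373×10⁸ m.
For a circular orbit v = √(μ/r) = √(1.267×10¹⁷ / 3.373×10⁸) = √(3.756×10⁸) = 19380 m/s.
That is 19.38 km/s.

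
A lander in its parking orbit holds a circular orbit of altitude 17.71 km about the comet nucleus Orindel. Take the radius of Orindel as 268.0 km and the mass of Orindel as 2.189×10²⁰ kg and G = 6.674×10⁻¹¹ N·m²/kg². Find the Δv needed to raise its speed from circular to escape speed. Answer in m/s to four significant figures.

Δv ≈ 93.67 m/s

μ = GM = 6.674×10⁻¹¹ × 2.189×10²⁰ = 1.461×10¹⁰ m³/s².
r = 268.0 + 17.71 = 285.71 km = 2.8571×10⁵ m.
Circular speed v_c = √(μ/r) = 226.1 m/s.
Escape speed v_esc = √(2μ/r) = √2 × v_c = 319.8 m/s.
Δv = v_esc − v_c = 93.67 m/s.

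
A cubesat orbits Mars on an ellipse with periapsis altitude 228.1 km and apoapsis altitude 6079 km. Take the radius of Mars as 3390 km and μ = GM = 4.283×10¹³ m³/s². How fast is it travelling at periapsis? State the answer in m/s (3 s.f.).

v ≈ 4140 m/s

r_p = 3390 + 228.1 = 3618.1 km = 3.6181×10⁶ m.
r_a = 3390 + 6079 = 9469.0 km = 9.4690×10⁶ m.
Semi-major axis a = (r_p + r_a)/2 = 6543.6 km = 6.544×10⁶ m.
Vis-viva: v² = μ(2/r − 1/a) = 4.283×10¹³ × (5.528×10⁻⁷ − 1.528×10⁻⁷) = 1.713×10⁷ m²/s².
v = 4139 m/s.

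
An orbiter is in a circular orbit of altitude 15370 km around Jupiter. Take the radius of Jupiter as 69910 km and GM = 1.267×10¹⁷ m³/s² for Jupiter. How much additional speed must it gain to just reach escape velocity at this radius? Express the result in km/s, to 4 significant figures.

r = 69910 + 15370 = 85280 km = 8.5280×10⁷ m.
Circular speed v_c = √(μ/r) = 38540 m/s.
Escape speed v_esc = √(2μ/r) = √2 × v_c = 54510 m/s.
Δv = v_esc − v_c = 15970 m/s = 15.97 km/s.

Δv ≈ 15.97 km/s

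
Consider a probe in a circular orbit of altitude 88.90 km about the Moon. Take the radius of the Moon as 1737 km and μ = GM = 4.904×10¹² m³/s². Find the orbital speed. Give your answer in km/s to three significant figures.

v ≈ 1.64 km/s

r = 1737 + 88.90 = 1825.9 km = 1.8259×10⁶ m.
For a circular orbit v = √(μ/r) = √(4.904×10¹² / 1.826×10⁶) = √(2.686×10⁶) = 1639 m/s.
That is 1.639 km/s.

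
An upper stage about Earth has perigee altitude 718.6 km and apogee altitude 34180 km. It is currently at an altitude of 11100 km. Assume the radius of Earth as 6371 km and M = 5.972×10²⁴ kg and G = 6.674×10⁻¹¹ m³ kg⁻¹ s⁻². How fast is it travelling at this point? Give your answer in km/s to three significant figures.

μ = GM = 6.674×10⁻¹¹ × 5.972×10²⁴ = 3.986×10¹⁴ m³/s².
r_p = 6371 + 718.6 = 7089.6 km = 7.0896×10⁶ m.
r_a = 6371 + 34180 = 40551 km = 4.0551×10⁷ m.
r = 6371 + 11100 = 17471 km = 1.747×10⁷ m.
Semi-major axis a = (r_p + r_a)/2 = 23820 km = 2.382×10⁷ m.
Vis-viva: v² = μ(2/r − 1/a) = 3.986×10¹⁴ × (1.145×10⁻⁷ − 4.198×10⁻⁸) = 2.889×10⁷ m²/s².
v = 5375 m/s = 5.375 km/s.

v ≈ 5.38 km/s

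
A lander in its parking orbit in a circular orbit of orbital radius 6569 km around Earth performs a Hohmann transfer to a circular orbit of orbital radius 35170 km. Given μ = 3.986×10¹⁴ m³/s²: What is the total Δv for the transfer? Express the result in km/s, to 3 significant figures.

Δv_total ≈ 3.80 km/s

r₁ = 6569 km = 6.569×10⁶ m.
r₂ = 35170 km = 3.517×10⁷ m.
Transfer ellipse a_t = (r₁ + r₂)/2 = 2.087×10⁷ m.
At r₁: circular v_c1 = √(μ/r₁) = 7790 m/s; transfer-perigee v_p = √[μ(2/r₁ − 1/a_t)] = 10110 m/s.
Δv₁ = v_p − v_c1 = 2323 m/s.
At r₂: circular v_c2 = √(μ/r₂) = 3367 m/s; transfer-apogee v_a = √[μ(2/r₂ − 1/a_t)] = 1889 m/s.
Δv₂ = v_c2 − v_a = 1478 m/s.
Total Δv = Δv₁ + Δv₂ = 3800 m/s = 3.800 km/s.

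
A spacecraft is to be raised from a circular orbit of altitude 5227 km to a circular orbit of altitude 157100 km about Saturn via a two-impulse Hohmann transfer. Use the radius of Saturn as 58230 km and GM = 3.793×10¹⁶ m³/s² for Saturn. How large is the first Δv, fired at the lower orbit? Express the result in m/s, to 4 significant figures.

r₁ = 58230 + 5227 = 63457 km = 6.3457×10⁷ m.
r₂ = 58230 + 157100 = 215330 km = 2.1533×10⁸ m.
Transfer ellipse a_t = (r₁ + r₂)/2 = 1.394×10⁸ m.
At r₁: circular v_c1 = √(μ/r₁) = 24450 m/s; transfer-perikrone v_p = √[μ(2/r₁ − 1/a_t)] = 30390 m/s.
Δv₁ = v_p − v_c1 = 5938 m/s.

Δv ≈ 5938 m/s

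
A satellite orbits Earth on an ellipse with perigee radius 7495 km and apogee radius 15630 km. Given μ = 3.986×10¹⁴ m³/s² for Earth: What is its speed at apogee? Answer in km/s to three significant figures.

v ≈ 4.07 km/s

Semi-major axis a = (r_p + r_a)/2 = 11562 km = 1.156×10⁷ m.
Vis-viva: v² = μ(2/r − 1/a) = 3.986×10¹⁴ × (1.280×10⁻⁷ − 8.649×10⁻⁸) = 1.653×10⁷ m²/s².
v = 4066 m/s = 4.066 km/s.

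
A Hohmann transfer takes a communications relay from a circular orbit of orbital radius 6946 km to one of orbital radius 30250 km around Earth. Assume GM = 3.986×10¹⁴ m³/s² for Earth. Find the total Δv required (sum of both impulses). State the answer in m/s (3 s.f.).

Δv_total ≈ 3500 m/s

r₁ = 6946 km = 6.946×10⁶ m.
r₂ = 30250 km = 3.025×10⁷ m.
Transfer ellipse a_t = (r₁ + r₂)/2 = 1.860×10⁷ m.
At r₁: circular v_c1 = √(μ/r₁) = 7575 m/s; transfer-perigee v_p = √[μ(2/r₁ − 1/a_t)] = 9661 m/s.
Δv₁ = v_p − v_c1 = 2086 m/s.
At r₂: circular v_c2 = √(μ/r₂) = 3630 m/s; transfer-apogee v_a = √[μ(2/r₂ − 1/a_t)] = 2218 m/s.
Δv₂ = v_c2 − v_a = 1412 m/s.
Total Δv = Δv₁ + Δv₂ = 3497 m/s.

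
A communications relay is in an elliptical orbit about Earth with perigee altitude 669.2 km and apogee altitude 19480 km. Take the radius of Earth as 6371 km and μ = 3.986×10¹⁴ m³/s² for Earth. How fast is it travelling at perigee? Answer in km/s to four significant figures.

r_p = 6371 + 669.2 = 7040.2 km = 7.0402×10⁶ m.
r_a = 6371 + 19480 = 25851 km = 2.5851×10⁷ m.
Semi-major axis a = (r_p + r_a)/2 = 16446 km = 1.645×10⁷ m.
Vis-viva: v² = μ(2/r − 1/a) = 3.986×10¹⁴ × (2.841×10⁻⁷ − 6.081×10⁻⁸) = 8.900×10⁷ m²/s².
v = 9434 m/s = 9.434 km/s.

v ≈ 9.434 km/s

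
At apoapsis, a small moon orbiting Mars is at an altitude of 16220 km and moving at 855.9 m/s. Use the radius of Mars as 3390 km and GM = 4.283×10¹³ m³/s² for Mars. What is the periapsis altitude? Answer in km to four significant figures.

r_a = 3390 + 16220 = 19610 km = 1.961×10⁷ m.
Specific energy ε = v²/2 − μ/r = -1.818×10⁶ J/kg, so a = −μ/(2ε) = 1.178×10⁷ m.
The apsides satisfy r_p + r_a = 2a, so the periapsis radius is 2a − r_a = 3.951×10⁶ m = 3951.4 km.
Periapsis altitude = 3951.4 − 3390 = 561.35 km.

periapsis altitude ≈ 561.4 km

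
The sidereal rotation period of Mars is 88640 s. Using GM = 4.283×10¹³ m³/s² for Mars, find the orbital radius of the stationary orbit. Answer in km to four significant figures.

A synchronous orbit has period T, so by Kepler's third law a = (μT²/4π²)^(1/3).
μT²/4π² = 4.283×10¹³ × (8.864×10⁴)² / 39.48 = 8.524×10²¹ m³.
a = 2.043×10⁷ m = 20428 km.

r_sync ≈ 20430 km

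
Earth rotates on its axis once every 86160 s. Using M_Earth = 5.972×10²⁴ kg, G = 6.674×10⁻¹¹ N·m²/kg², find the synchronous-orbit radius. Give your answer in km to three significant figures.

μ = GM = 6.674×10⁻¹¹ × 5.972×10²⁴ = 3.986×10¹⁴ m³/s².
A synchronous orbit has period T, so by Kepler's third law a = (μT²/4π²)^(1/3).
μT²/4π² = 3.986×10¹⁴ × (8.616×10⁴)² / 39.48 = 7.495×10²² m³.
a = 4.216×10⁷ m = 42162 km.

r_sync ≈ 42200 km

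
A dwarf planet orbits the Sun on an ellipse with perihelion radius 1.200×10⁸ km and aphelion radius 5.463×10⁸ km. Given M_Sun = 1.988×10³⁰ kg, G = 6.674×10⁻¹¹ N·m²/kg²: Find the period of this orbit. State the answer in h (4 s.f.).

T ≈ 29140 h

μ = GM = 6.674×10⁻¹¹ × 1.988×10³⁰ = 1.327×10²⁰ m³/s².
Semi-major axis a = (r_p + r_a)/2 = (1.2000×10⁸ + 5.4630×10⁸)/2 = 3.3315×10⁸ km = 3.332×10¹¹ m.
By Kepler's third law T = 2π√(a³/μ) = 2π × 1.669×10⁷ = 1.049×10⁸ s.
= 29140 h.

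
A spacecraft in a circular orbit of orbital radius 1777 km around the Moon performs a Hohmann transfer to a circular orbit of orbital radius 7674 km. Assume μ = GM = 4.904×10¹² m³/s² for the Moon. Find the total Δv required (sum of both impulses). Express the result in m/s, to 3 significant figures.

r₁ = 1777 km = 1.777×10⁶ m.
r₂ = 7674 km = 7.674×10⁶ m.
Transfer ellipse a_t = (r₁ + r₂)/2 = 4.726×10⁶ m.
At r₁: circular v_c1 = √(μ/r₁) = 1661 m/s; transfer-perilune v_p = √[μ(2/r₁ − 1/a_t)] = 2117 m/s.
Δv₁ = v_p − v_c1 = 455.8 m/s.
At r₂: circular v_c2 = √(μ/r₂) = 799.4 m/s; transfer-apolune v_a = √[μ(2/r₂ − 1/a_t)] = 490.2 m/s.
Δv₂ = v_c2 − v_a = 309.2 m/s.
Total Δv = Δv₁ + Δv₂ = 764.9 m/s.

Δv_total ≈ 765 m/s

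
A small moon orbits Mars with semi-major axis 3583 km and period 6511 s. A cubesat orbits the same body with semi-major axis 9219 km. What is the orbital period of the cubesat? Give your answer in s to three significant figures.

Kepler's third law: T² ∝ a³, so T₂ = T₁ (a₂/a₁)^(3/2).
a₂/a₁ = 2.573, (a₂/a₁)^(3/2) = 4.127.
T₂ = 6511 × 4.127 = 26870 s.

T₂ ≈ 26900 s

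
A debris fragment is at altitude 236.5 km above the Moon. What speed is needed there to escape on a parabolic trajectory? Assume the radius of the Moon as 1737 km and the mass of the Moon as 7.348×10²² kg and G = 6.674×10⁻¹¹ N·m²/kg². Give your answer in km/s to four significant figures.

μ = GM = 6.674×10⁻¹¹ × 7.348×10²² = 4.904×10¹² m³/s².
r = 1737 + 236.5 = 1973.5 km = 1.9735×10⁶ m.
Escape speed v_esc = √(2μ/r) = √(2 × 4.904×10¹² / 1.974×10⁶) = √(4.970×10⁶) = 2229 m/s.
= 2.229 km/s.

v_esc ≈ 2.229 km/s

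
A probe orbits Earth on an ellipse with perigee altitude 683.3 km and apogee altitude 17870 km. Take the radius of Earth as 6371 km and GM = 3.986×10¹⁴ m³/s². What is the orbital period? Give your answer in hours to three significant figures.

T ≈ 5.41 hours

r_p = 6371 + 683.3 = 7054.3 km = 7.0543×10⁶ m.
r_a = 6371 + 17870 = 24241 km = 2.4241×10⁷ m.
Semi-major axis a = (r_p + r_a)/2 = (7054.3 + 24241)/2 = 15648 km = 1.565×10⁷ m.
By Kepler's third law T = 2π√(a³/μ) = 2π × 3.100×10³ = 1.948×10⁴ s.
= 5.411 hours.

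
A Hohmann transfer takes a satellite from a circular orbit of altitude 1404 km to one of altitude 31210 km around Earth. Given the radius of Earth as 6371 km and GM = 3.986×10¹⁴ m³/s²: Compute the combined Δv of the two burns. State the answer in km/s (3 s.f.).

Δv_total ≈ 3.41 km/s

r₁ = 6371 + 1404 = 7775.0 km = 7.7750×10⁶ m.
r₂ = 6371 + 31210 = 37581 km = 3.7581×10⁷ m.
Transfer ellipse a_t = (r₁ + r₂)/2 = 2.268×10⁷ m.
At r₁: circular v_c1 = √(μ/r₁) = 7160 m/s; transfer-perigee v_p = √[μ(2/r₁ − 1/a_t)] = 9217 m/s.
Δv₁ = v_p − v_c1 = 2057 m/s.
At r₂: circular v_c2 = √(μ/r₂) = 3257 m/s; transfer-apogee v_a = √[μ(2/r₂ − 1/a_t)] = 1907 m/s.
Δv₂ = v_c2 − v_a = 1350 m/s.
Total Δv = Δv₁ + Δv₂ = 3407 m/s = 3.407 km/s.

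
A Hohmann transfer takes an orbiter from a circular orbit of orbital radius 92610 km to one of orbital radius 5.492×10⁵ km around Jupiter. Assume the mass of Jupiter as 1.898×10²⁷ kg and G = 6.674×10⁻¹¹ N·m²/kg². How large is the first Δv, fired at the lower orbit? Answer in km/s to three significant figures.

Δv ≈ 11.4 km/s

μ = GM = 6.674×10⁻¹¹ × 1.898×10²⁷ = 1.267×10¹⁷ m³/s².
r₁ = 92610 km = 9.261×10⁷ m.
r₂ = 5.492×10⁵ km = 5.492×10⁸ m.
Transfer ellipse a_t = (r₁ + r₂)/2 = 3.209×10⁸ m.
At r₁: circular v_c1 = √(μ/r₁) = 36980 m/s; transfer-perijove v_p = √[μ(2/r₁ − 1/a_t)] = 48380 m/s.
Δv₁ = v_p − v_c1 = 11400 m/s.
= 11.40 km/s.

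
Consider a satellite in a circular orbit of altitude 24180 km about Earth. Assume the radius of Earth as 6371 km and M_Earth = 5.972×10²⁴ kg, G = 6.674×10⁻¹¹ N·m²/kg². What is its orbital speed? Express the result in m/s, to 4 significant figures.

v ≈ 3612 m/s

μ = GM = 6.674×10⁻¹¹ × 5.972×10²⁴ = 3.986×10¹⁴ m³/s².
r = 6371 + 24180 = 30551 km = 3.0551×10⁷ m.
For a circular orbit v = √(μ/r) = √(3.986×10¹⁴ / 3.055×10⁷) = √(1.305×10⁷) = 3612 m/s.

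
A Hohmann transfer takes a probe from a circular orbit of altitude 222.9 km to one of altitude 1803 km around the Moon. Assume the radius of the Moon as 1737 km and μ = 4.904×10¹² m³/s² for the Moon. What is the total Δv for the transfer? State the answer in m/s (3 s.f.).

Δv_total ≈ 396 m/s

r₁ = 1737 + 222.9 = 1959.9 km = 1.9599×10⁶ m.
r₂ = 1737 + 1803 = 3540.0 km = 3.5400×10⁶ m.
Transfer ellipse a_t = (r₁ + r₂)/2 = 2.750×10⁶ m.
At r₁: circular v_c1 = √(μ/r₁) = 1582 m/s; transfer-perilune v_p = √[μ(2/r₁ − 1/a_t)] = 1795 m/s.
Δv₁ = v_p − v_c1 = 212.9 m/s.
At r₂: circular v_c2 = √(μ/r₂) = 1177 m/s; transfer-apolune v_a = √[μ(2/r₂ − 1/a_t)] = 993.6 m/s.
Δv₂ = v_c2 − v_a = 183.4 m/s.
Total Δv = Δv₁ + Δv₂ = 396.3 m/s.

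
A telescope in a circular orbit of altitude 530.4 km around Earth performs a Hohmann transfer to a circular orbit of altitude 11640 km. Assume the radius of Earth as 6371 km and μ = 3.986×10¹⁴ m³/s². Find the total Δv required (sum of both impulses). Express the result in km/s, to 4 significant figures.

r₁ = 6371 + 530.4 = 6901.4 km = 6.9014×10⁶ m.
r₂ = 6371 + 11640 = 18011 km = 1.8011×10⁷ m.
Transfer ellipse a_t = (r₁ + r₂)/2 = 1.246×10⁷ m.
At r₁: circular v_c1 = √(μ/r₁) = 7600 m/s; transfer-perigee v_p = √[μ(2/r₁ − 1/a_t)] = 9139 m/s.
Δv₁ = v_p − v_c1 = 1539 m/s.
At r₂: circular v_c2 = √(μ/r₂) = 4704 m/s; transfer-apogee v_a = √[μ(2/r₂ − 1/a_t)] = 3502 m/s.
Δv₂ = v_c2 − v_a = 1203 m/s.
Total Δv = Δv₁ + Δv₂ = 2741 m/s = 2.741 km/s.

Δv_total ≈ 2.741 km/s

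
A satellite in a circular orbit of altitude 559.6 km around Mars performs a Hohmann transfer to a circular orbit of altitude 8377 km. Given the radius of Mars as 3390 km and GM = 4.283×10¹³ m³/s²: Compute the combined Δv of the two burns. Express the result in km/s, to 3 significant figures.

r₁ = 3390 + 559.6 = 3949.6 km = 3.9496×10⁶ m.
r₂ = 3390 + 8377 = 11767 km = 1.1767×10⁷ m.
Transfer ellipse a_t = (r₁ + r₂)/2 = 7.858×10⁶ m.
At r₁: circular v_c1 = √(μ/r₁) = 3293 m/s; transfer-periapsis v_p = √[μ(2/r₁ − 1/a_t)] = 4030 m/s.
Δv₁ = v_p − v_c1 = 736.6 m/s.
At r₂: circular v_c2 = √(μ/r₂) = 1908 m/s; transfer-apoapsis v_a = √[μ(2/r₂ − 1/a_t)] = 1353 m/s.
Δv₂ = v_c2 − v_a = 555.3 m/s.
Total Δv = Δv₁ + Δv₂ = 1292 m/s = 1.292 km/s.

Δv_total ≈ 1.29 km/s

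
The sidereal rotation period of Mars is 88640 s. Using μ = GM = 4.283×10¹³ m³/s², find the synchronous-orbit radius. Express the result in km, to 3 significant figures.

A synchronous orbit has period T, so by Kepler's third law a = (μT²/4π²)^(1/3).
μT²/4π² = 4.283×10¹³ × (8.864×10⁴)² / 39.48 = 8.524×10²¹ m³.
a = 2.043×10⁷ m = 20428 km.

r_sync ≈ 20400 km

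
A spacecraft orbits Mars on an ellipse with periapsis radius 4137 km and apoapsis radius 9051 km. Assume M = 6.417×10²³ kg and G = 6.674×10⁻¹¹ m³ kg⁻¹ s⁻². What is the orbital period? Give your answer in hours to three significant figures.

μ = GM = 6.674×10⁻¹¹ × 6.417×10²³ = 4.283×10¹³ m³/s².
Semi-major axis a = (r_p + r_a)/2 = (4137.0 + 9051.0)/2 = 6594.0 km = 6.594×10⁶ m.
By Kepler's third law T = 2π√(a³/μ) = 2π × 2.587×10³ = 1.626×10⁴ s.
= 4.516 hours.

T ≈ 4.52 hours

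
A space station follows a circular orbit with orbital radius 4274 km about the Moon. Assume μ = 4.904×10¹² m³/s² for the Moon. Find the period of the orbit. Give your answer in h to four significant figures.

r = 4274 km = 4.274×10⁶ m.
Kepler's third law: T = 2π√(r³/μ) = 2π√((4.274×10⁶)³ / 4.904×10¹²).
r³/μ = 1.592×10⁷ s², so T = 2π × 3.990×10³ = 2.507×10⁴ s.
Converting: 2.507×10⁴ s ÷ 3600 = 6.964 h.

T ≈ 6.964 h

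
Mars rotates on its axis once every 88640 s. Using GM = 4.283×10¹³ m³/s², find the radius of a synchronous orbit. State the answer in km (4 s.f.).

A synchronous orbit has period T, so by Kepler's third law a = (μT²/4π²)^(1/3).
μT²/4π² = 4.283×10¹³ × (8.864×10⁴)² / 39.48 = 8.524×10²¹ m³.
a = 2.043×10⁷ m = 20428 km.

r_sync ≈ 20430 km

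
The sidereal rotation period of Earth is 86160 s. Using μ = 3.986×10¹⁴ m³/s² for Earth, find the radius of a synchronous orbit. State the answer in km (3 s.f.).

A synchronous orbit has period T, so by Kepler's third law a = (μT²/4π²)^(1/3).
μT²/4π² = 3.986×10¹⁴ × (8.616×10⁴)² / 39.48 = 7.495×10²² m³.
a = 4.216×10⁷ m = 42163 km.

r_sync ≈ 42200 km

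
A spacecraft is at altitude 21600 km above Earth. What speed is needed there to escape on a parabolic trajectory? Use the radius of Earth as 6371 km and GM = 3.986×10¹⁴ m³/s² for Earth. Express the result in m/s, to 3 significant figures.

r = 6371 + 21600 = 27971 km = 2.7971×10⁷ m.
Escape speed v_esc = √(2μ/r) = √(2 × 3.986×10¹⁴ / 2.797×10⁷) = √(2.850×10⁷) = 5339 m/s.

v_esc ≈ 5340 m/s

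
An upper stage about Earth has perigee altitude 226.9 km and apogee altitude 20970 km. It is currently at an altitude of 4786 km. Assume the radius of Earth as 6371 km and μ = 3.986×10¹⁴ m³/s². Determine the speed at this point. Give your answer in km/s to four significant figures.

r_p = 6371 + 226.9 = 6597.9 km = 6.5979×10⁶ m.
r_a = 6371 + 20970 = 27341 km = 2.7341×10⁷ m.
r = 6371 + 4786 = 11157 km = 1.116×10⁷ m.
Semi-major axis a = (r_p + r_a)/2 = 16969 km = 1.697×10⁷ m.
Vis-viva: v² = μ(2/r − 1/a) = 3.986×10¹⁴ × (1.793×10⁻⁷ − 5.893×10⁻⁸) = 4.796×10⁷ m²/s².
v = 6926 m/s = 6.926 km/s.

v ≈ 6.926 km/s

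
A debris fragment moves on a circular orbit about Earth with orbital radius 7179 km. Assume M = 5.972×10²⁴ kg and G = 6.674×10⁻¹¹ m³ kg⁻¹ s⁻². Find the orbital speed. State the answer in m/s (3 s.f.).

μ = GM = 6.674×10⁻¹¹ × 5.972×10²⁴ = 3.986×10¹⁴ m³/s².
r = 7179 km = 7.179×10⁶ m.
For a circular orbit v = √(μ/r) = √(3.986×10¹⁴ / 7.179×10⁶) = √(5.552×10⁷) = 7451 m/s.

v ≈ 7450 m/s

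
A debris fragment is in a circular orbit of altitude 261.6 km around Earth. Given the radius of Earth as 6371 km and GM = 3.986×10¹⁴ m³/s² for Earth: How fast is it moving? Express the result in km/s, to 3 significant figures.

r = 6371 + 261.6 = 6632.6 km = 6.6326×10⁶ m.
For a circular orbit v = √(μ/r) = √(3.986×10¹⁴ / 6.633×10⁶) = √(6.010×10⁷) = 7752 m/s.
That is 7.752 km/s.

v ≈ 7.75 km/s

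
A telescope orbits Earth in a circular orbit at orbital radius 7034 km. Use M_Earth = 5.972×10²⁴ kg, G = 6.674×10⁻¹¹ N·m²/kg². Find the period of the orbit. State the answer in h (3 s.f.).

T ≈ 1.63 h

μ = GM = 6.674×10⁻¹¹ × 5.972×10²⁴ = 3.986×10¹⁴ m³/s².
r = 7034 km = 7.034×10⁶ m.
Kepler's third law: T = 2π√(r³/μ) = 2π√((7.034×10⁶)³ / 3.986×10¹⁴).
r³/μ = 8.732×10⁵ s², so T = 2π × 9.344×10² = 5.871×10³ s.
Converting: 5.871×10³ s ÷ 3600 = 1.631 h.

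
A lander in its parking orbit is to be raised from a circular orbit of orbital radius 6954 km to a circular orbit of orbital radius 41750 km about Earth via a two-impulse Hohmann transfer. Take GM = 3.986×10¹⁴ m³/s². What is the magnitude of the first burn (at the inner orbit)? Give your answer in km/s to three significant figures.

r₁ = 6954 km = 6.954×10⁶ m.
r₂ = 41750 km = 4.175×10⁷ m.
Transfer ellipse a_t = (r₁ + r₂)/2 = 2.435×10⁷ m.
At r₁: circular v_c1 = √(μ/r₁) = 7571 m/s; transfer-perigee v_p = √[μ(2/r₁ − 1/a_t)] = 9913 m/s.
Δv₁ = v_p − v_c1 = 2342 m/s.
= 2.342 km/s.

Δv ≈ 2.34 km/s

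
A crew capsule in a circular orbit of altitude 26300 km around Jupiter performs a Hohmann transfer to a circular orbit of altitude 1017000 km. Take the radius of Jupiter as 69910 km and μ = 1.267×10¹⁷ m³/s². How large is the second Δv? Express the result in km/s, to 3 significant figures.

Δv ≈ 6.44 km/s

r₁ = 69910 + 26300 = 96210 km = 9.6210×10⁷ m.
r₂ = 69910 + 1017000 = 1086900 km = 1.0869×10⁹ m.
Transfer ellipse a_t = (r₁ + r₂)/2 = 5.916×10⁸ m.
At r₁: circular v_c1 = √(μ/r₁) = 36290 m/s; transfer-perijove v_p = √[μ(2/r₁ − 1/a_t)] = 49190 m/s.
At r₂: circular v_c2 = √(μ/r₂) = 10800 m/s; transfer-apojove v_a = √[μ(2/r₂ − 1/a_t)] = 4354 m/s.
Δv₂ = v_c2 − v_a = 6443 m/s.
= 6.443 km/s.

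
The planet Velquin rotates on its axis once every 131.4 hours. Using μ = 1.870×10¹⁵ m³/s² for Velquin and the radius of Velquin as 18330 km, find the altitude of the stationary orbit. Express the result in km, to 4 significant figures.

h_sync ≈ 2.013×10⁵ km

T = 131.4 hours = 4.730×10⁵ s.
A synchronous orbit has period T, so by Kepler's third law a = (μT²/4π²)^(1/3).
μT²/4π² = 1.870×10¹⁵ × (4.730×10⁵)² / 39.48 = 1.060×10²⁵ m³.
a = 2.197×10⁸ m = 2.1966×10⁵ km.
Altitude h = a − R = 2.1966×10⁵ − 18330 = 2.0133×10⁵ km.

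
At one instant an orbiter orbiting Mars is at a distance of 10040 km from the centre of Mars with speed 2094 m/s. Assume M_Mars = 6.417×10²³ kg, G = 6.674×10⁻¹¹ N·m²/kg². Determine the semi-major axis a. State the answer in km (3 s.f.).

μ = GM = 6.674×10⁻¹¹ × 6.417×10²³ = 4.283×10¹³ m³/s².
r = 1.004×10⁷ m.
Specific orbital energy ε = v²/2 − μ/r = (2094)²/2 − 4.283×10¹³/1.004×10⁷ = -2.073×10⁶ J/kg.
Since ε = −μ/(2a), a = −μ/(2ε) = 1.033×10⁷ m = 10329 km.

a ≈ 10300 km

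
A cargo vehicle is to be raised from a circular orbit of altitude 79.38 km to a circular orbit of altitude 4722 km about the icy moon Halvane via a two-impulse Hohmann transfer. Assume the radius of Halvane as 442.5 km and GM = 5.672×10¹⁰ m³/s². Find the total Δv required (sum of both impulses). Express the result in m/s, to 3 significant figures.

r₁ = 442.5 + 79.38 = 521.88 km = 5.2188×10⁵ m.
r₂ = 442.5 + 4722 = 5164.5 km = 5.1645×10⁶ m.
Transfer ellipse a_t = (r₁ + r₂)/2 = 2.843×10⁶ m.
At r₁: circular v_c1 = √(μ/r₁) = 329.7 m/s; transfer-periapsis v_p = √[μ(2/r₁ − 1/a_t)] = 444.3 m/s.
Δv₁ = v_p − v_c1 = 114.6 m/s.
At r₂: circular v_c2 = √(μ/r₂) = 104.8 m/s; transfer-apoapsis v_a = √[μ(2/r₂ − 1/a_t)] = 44.90 m/s.
Δv₂ = v_c2 − v_a = 59.90 m/s.
Total Δv = Δv₁ + Δv₂ = 174.5 m/s.

Δv_total ≈ 175 m/s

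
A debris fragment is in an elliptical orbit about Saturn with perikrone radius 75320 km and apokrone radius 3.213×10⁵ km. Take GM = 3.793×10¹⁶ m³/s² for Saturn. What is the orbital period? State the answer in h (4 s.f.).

Semi-major axis a = (r_p + r_a)/2 = (75320 + 3.2130×10⁵)/2 = 1.9831×10⁵ km = 1.983×10⁸ m.
By Kepler's third law T = 2π√(a³/μ) = 2π × 1.434×10⁴ = 9.010×10⁴ s.
= 25.03 h.

T ≈ 25.03 h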